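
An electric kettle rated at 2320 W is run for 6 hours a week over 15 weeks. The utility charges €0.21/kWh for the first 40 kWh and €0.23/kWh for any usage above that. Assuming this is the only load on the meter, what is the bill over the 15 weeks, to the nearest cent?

€47.22

Runtime = 6 h/week × 15 weeks = 90 h
Energy = 2.32 kW × 90 h = 208.8 kWh
Tier 1 (0–40 kWh): 40 × €0.21 = €8.4
Above 40 kWh: 168.8 × €0.23 = €38.824
Bill = €47.22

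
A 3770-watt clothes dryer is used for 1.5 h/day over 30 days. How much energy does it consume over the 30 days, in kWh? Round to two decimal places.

Runtime = 1.5 h/day × 30 days = 45 h
Energy = 3.77 kW × 45 h = 169.65 kWh

169.65 kWh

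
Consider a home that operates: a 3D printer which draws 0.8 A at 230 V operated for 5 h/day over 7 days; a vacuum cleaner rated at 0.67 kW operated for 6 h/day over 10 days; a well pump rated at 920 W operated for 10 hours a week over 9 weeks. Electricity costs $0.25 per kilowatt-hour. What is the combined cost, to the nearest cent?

3D printer: Power = 0.8 A × 230 V = 184 W = 0.184 kW
3D printer: Runtime = 5 h/day × 7 days = 35 h
3D printer: 0.184 kW × 35 h = 6.44 kWh
vacuum cleaner: Runtime = 6 h/day × 10 days = 60 h
vacuum cleaner: 0.67 kW × 60 h = 40.2 kWh
well pump: Runtime = 10 h/week × 9 weeks = 90 h
well pump: 0.92 kW × 90 h = 82.8 kWh
Total energy = 129.44 kWh
Cost = 129.44 × $0.25 = $32.36

$32.36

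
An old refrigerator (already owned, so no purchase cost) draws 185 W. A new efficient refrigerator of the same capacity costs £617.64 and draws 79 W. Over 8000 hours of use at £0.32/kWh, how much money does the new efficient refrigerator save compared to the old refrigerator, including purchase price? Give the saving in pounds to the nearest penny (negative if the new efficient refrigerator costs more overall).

-£346.28

old refrigerator: £0.00 + (185/1000) kW × 8000 h × £0.32 = £0.00 + £473.6 = £473.6
new efficient refrigerator: £617.64 + (79/1000) kW × 8000 h × £0.32 = £617.64 + £202.24 = £819.88
Saving = £473.6 − £819.88 = −£346.28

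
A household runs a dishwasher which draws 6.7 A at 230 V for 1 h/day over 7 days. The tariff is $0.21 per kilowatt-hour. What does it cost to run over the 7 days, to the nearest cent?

$2.27

Power = 6.7 A × 230 V = 1541 W = 1.541 kW
Runtime = 1 h/day × 7 days = 7 h
Energy = 1.541 kW × 7 h = 10.787 kWh
Cost = 10.787 kWh × $0.21/kWh = $2.27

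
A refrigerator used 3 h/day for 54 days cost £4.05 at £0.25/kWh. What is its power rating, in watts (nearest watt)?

100 W

Energy = £4.05 ÷ £0.25/kWh = 16.2 kWh
Runtime = 3 h/day × 54 days = 162 h
Power = 16.2 kWh ÷ 162 h = 0.1 kW = 100 W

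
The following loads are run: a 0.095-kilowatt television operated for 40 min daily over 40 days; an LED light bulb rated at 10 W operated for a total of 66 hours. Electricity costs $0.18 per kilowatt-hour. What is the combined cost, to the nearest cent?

television: Runtime = 40 min × 40 = 1600 min = 26.666666… h
television: 0.095 kW × 26.666666… h = 2.533333… kWh
LED light bulb: 0.01 kW × 66 h = 0.66 kWh
Total energy = 3.193333… kWh
Cost = 3.193333… × $0.18 = $0.57

$0.57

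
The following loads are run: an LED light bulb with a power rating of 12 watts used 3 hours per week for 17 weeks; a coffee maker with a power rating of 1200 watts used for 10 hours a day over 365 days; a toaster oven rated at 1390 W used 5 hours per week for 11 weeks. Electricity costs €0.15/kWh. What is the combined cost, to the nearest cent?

LED light bulb: Runtime = 3 h/week × 17 weeks = 51 h
LED light bulb: 0.012 kW × 51 h = 0.612 kWh
coffee maker: Runtime = 10 h/day × 365 days = 3650 h
coffee maker: 1.2 kW × 3650 h = 4380 kWh
toaster oven: Runtime = 5 h/week × 11 weeks = 55 h
toaster oven: 1.39 kW × 55 h = 76.45 kWh
Total energy = 4457.062 kWh
Cost = 4457.062 × €0.15 = €668.56

€668.56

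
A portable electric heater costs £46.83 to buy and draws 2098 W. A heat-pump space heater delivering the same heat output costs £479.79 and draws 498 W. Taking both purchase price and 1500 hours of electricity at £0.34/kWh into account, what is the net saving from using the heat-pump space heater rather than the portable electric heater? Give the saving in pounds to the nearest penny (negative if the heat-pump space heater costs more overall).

portable electric heater: £46.83 + (2098/1000) kW × 1500 h × £0.34 = £46.83 + £1069.98 = £1116.81
heat-pump space heater: £479.79 + (498/1000) kW × 1500 h × £0.34 = £479.79 + £253.98 = £733.77
Saving = £1116.81 − £733.77 = £383.04

£383.04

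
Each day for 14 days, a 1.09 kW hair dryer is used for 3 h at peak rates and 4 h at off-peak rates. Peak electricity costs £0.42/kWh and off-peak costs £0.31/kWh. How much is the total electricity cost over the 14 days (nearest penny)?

£38.15

Peak energy = 1.09 kW × 3 h × 14 = 45.78 kWh
Off-peak energy = 1.09 kW × 4 h × 14 = 61.04 kWh
Cost = 45.78 × £0.42 + 61.04 × £0.31 = £19.2276 + £18.9224 = £38.15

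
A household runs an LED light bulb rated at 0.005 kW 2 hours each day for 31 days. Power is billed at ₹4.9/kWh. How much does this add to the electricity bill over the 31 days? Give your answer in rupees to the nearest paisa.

₹1.52

Runtime = 2 h/day × 31 days = 62 h
Energy = 0.005 kW × 62 h = 0.31 kWh
Cost = 0.31 kWh × ₹4.9/kWh = ₹1.52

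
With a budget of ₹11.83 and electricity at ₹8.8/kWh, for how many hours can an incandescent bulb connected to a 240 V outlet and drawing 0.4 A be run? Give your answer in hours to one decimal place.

14.0 h

Power = 0.4 A × 240 V = 96 W = 0.096 kW
Energy available = ₹11.83 ÷ ₹8.8/kWh = 1.3443 kWh
Hours = 1.3443 kWh ÷ 0.096 kW = 14.0 h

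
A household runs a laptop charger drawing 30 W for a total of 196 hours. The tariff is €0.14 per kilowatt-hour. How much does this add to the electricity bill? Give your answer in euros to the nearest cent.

€0.82

Energy = 0.03 kW × 196 h = 5.88 kWh
Cost = 5.88 kWh × €0.14/kWh = €0.82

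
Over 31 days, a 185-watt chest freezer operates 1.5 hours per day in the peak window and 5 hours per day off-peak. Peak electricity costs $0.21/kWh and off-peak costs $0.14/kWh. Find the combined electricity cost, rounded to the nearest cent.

Peak energy = 0.185 kW × 1.5 h × 31 = 8.6025 kWh
Off-peak energy = 0.185 kW × 5 h × 31 = 28.675 kWh
Cost = 8.6025 × $0.21 + 28.675 × $0.14 = $1.806525 + $4.0145 = $5.82

$5.82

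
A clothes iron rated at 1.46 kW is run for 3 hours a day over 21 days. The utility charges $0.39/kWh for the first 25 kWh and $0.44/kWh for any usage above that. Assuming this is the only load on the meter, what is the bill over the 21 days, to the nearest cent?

$39.22

Runtime = 3 h/day × 21 days = 63 h
Energy = 1.46 kW × 63 h = 91.98 kWh
Tier 1 (0–25 kWh): 25 × $0.39 = $9.75
Above 25 kWh: 66.98 × $0.44 = $29.4712
Bill = $39.22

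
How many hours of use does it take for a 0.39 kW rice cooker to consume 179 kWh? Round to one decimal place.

Hours = 179 kWh ÷ 0.39 kW = 459.0 h

459.0 h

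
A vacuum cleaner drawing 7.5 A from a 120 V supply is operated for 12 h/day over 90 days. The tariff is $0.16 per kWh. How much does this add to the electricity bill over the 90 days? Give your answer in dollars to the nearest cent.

Power = 7.5 A × 120 V = 900 W = 0.9 kW
Runtime = 12 h/day × 90 days = 1080 h
Energy = 0.9 kW × 1080 h = 972 kWh
Cost = 972 kWh × $0.16/kWh = $155.52

$155.52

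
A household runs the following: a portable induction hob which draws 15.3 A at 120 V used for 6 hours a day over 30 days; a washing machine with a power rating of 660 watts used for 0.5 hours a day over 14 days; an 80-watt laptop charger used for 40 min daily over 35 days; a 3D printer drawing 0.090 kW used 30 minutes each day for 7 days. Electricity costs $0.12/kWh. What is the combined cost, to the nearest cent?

portable induction hob: Power = 15.3 A × 120 V = 1836 W = 1.836 kW
portable induction hob: Runtime = 6 h/day × 30 days = 180 h
portable induction hob: 1.836 kW × 180 h = 330.48 kWh
washing machine: Runtime = 0.5 h/day × 14 days = 7 h
washing machine: 0.66 kW × 7 h = 4.62 kWh
laptop charger: Runtime = 40 min × 35 = 1400 min = 23.333333… h
laptop charger: 0.08 kW × 23.333333… h = 1.866666… kWh
3D printer: Runtime = 30 min × 7 = 210 min = 3.5 h
3D printer: 0.09 kW × 3.5 h = 0.315 kWh
Total energy = 337.281666… kWh
Cost = 337.281666… × $0.12 = $40.47

$40.47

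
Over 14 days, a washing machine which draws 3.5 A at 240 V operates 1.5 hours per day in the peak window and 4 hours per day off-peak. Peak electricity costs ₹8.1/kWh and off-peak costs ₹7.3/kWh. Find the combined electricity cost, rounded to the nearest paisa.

Power = 3.5 A × 240 V = 840 W = 0.84 kW
Peak energy = 0.84 kW × 1.5 h × 14 = 17.64 kWh
Off-peak energy = 0.84 kW × 4 h × 14 = 47.04 kWh
Cost = 17.64 × ₹8.1 + 47.04 × ₹7.3 = ₹142.884 + ₹343.392 = ₹486.28

₹486.28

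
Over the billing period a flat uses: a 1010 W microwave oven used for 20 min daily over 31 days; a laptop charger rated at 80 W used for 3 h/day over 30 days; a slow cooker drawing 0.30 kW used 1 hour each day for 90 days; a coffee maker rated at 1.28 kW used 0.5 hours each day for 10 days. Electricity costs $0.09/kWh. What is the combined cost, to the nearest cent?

microwave oven: Runtime = 20 min × 31 = 620 min = 10.333333… h
microwave oven: 1.01 kW × 10.333333… h = 10.436666… kWh
laptop charger: Runtime = 3 h/day × 30 days = 90 h
laptop charger: 0.08 kW × 90 h = 7.2 kWh
slow cooker: Runtime = 1 h/day × 90 days = 90 h
slow cooker: 0.3 kW × 90 h = 27 kWh
coffee maker: Runtime = 0.5 h/day × 10 days = 5 h
coffee maker: 1.28 kW × 5 h = 6.4 kWh
Total energy = 51.036666… kWh
Cost = 51.036666… × $0.09 = $4.59

$4.59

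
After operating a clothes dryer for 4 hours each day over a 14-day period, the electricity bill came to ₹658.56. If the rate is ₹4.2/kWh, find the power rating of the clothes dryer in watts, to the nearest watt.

2800 W

Energy = ₹658.56 ÷ ₹4.2/kWh = 156.8 kWh
Runtime = 4 h/day × 14 days = 56 h
Power = 156.8 kWh ÷ 56 h = 2.8 kW = 2800 W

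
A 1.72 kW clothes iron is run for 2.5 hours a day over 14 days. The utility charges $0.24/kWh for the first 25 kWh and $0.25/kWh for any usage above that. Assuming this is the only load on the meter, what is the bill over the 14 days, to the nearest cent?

Runtime = 2.5 h/day × 14 days = 35 h
Energy = 1.72 kW × 35 h = 60.2 kWh
Tier 1 (0–25 kWh): 25 × $0.24 = $6
Above 25 kWh: 35.2 × $0.25 = $8.8
Bill = $14.80

$14.80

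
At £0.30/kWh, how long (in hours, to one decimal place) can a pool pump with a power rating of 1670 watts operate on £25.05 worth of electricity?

50.0 h

Energy available = £25.05 ÷ £0.30/kWh = 83.5 kWh
Hours = 83.5 kWh ÷ 1.67 kW = 50.0 h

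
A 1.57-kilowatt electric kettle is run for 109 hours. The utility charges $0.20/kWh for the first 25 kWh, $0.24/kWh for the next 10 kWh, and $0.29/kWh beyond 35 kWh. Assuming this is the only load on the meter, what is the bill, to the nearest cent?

$46.88

Energy = 1.57 kW × 109 h = 171.13 kWh
Tier 1 (0–25 kWh): 25 × $0.20 = $5
Tier 2 (25–35 kWh): 10 × $0.24 = $2.4
Above 35 kWh: 136.13 × $0.29 = $39.4777
Bill = $46.88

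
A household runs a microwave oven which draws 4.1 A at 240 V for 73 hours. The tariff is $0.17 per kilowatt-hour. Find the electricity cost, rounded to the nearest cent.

$12.21

Power = 4.1 A × 240 V = 984 W = 0.984 kW
Energy = 0.984 kW × 73 h = 71.832 kWh
Cost = 71.832 kWh × $0.17/kWh = $12.21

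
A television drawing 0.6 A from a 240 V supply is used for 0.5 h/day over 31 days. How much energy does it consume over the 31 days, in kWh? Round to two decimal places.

Power = 0.6 A × 240 V = 144 W = 0.144 kW
Runtime = 0.5 h/day × 31 days = 15.5 h
Energy = 0.144 kW × 15.5 h = 2.232 kWh ≈ 2.23 kWh

2.23 kWh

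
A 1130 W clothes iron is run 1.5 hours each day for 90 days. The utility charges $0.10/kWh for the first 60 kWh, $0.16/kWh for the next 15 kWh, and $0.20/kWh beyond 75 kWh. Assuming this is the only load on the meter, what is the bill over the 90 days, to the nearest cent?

Runtime = 1.5 h/day × 90 days = 135 h
Energy = 1.13 kW × 135 h = 152.55 kWh
Tier 1 (0–60 kWh): 60 × $0.10 = $6
Tier 2 (60–75 kWh): 15 × $0.16 = $2.4
Above 75 kWh: 77.55 × $0.20 = $15.51
Bill = $23.91

$23.91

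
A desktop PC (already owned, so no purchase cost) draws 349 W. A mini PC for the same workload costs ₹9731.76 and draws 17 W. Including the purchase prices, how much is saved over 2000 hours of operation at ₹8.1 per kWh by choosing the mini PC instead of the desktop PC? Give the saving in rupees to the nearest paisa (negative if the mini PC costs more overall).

desktop PC: ₹0.00 + (349/1000) kW × 2000 h × ₹8.1 = ₹0.00 + ₹5653.8 = ₹5653.8
mini PC: ₹9731.76 + (17/1000) kW × 2000 h × ₹8.1 = ₹9731.76 + ₹275.4 = ₹10007.16
Saving = ₹5653.8 − ₹10007.16 = −₹4353.36

-₹4353.36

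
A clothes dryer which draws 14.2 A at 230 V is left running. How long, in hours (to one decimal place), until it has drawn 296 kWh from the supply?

90.6 h

Power = 14.2 A × 230 V = 3266 W = 3.266 kW
Hours = 296 kWh ÷ 3.266 kW = 90.6 h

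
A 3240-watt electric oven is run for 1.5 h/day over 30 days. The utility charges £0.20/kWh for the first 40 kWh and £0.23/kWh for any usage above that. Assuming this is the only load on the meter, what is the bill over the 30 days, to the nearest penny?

Runtime = 1.5 h/day × 30 days = 45 h
Energy = 3.24 kW × 45 h = 145.8 kWh
Tier 1 (0–40 kWh): 40 × £0.20 = £8
Above 40 kWh: 105.8 × £0.23 = £24.334
Bill = £32.33

£32.33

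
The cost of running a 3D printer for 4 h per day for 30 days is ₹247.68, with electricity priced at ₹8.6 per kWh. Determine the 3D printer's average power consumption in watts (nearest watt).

Energy = ₹247.68 ÷ ₹8.6/kWh = 28.8 kWh
Runtime = 4 h/day × 30 days = 120 h
Power = 28.8 kWh ÷ 120 h = 0.24 kW = 240 W

240 W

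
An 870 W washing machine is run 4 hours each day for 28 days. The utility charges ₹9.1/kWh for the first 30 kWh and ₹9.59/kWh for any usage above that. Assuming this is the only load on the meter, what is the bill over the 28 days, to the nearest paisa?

Runtime = 4 h/day × 28 days = 112 h
Energy = 0.87 kW × 112 h = 97.44 kWh
Tier 1 (0–30 kWh): 30 × ₹9.1 = ₹273
Above 30 kWh: 67.44 × ₹9.59 = ₹646.7496
Bill = ₹919.75

₹919.75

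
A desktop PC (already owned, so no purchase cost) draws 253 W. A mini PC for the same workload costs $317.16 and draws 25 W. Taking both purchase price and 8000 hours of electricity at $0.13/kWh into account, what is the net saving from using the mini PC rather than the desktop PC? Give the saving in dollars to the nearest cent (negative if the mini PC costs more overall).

-$80.04

desktop PC: $0.00 + (253/1000) kW × 8000 h × $0.13 = $0.00 + $263.12 = $263.12
mini PC: $317.16 + (25/1000) kW × 8000 h × $0.13 = $317.16 + $26 = $343.16
Saving = $263.12 − $343.16 = −$80.04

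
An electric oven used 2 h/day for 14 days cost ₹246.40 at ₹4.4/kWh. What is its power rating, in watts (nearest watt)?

Energy = ₹246.40 ÷ ₹4.4/kWh = 56 kWh
Runtime = 2 h/day × 14 days = 28 h
Power = 56 kWh ÷ 28 h = 2 kW = 2000 W

2000 W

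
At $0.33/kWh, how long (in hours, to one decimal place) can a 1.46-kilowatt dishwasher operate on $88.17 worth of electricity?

Energy available = $88.17 ÷ $0.33/kWh = 267.1818 kWh
Hours = 267.1818 kWh ÷ 1.46 kW = 183.0 h

183.0 h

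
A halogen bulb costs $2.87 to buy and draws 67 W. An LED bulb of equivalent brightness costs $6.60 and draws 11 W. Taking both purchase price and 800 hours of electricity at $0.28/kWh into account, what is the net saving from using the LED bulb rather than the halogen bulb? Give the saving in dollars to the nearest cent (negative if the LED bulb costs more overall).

halogen bulb: $2.87 + (67/1000) kW × 800 h × $0.28 = $2.87 + $15.008 = $17.878
LED bulb: $6.60 + (11/1000) kW × 800 h × $0.28 = $6.60 + $2.464 = $9.064
Saving = $17.878 − $9.064 = $8.814 → $8.81

$8.81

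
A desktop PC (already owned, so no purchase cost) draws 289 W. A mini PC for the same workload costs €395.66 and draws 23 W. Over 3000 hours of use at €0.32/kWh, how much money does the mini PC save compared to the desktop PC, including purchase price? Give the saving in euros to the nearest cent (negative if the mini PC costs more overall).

desktop PC: €0.00 + (289/1000) kW × 3000 h × €0.32 = €0.00 + €277.44 = €277.44
mini PC: €395.66 + (23/1000) kW × 3000 h × €0.32 = €395.66 + €22.08 = €417.74
Saving = €277.44 − €417.74 = −€140.3

-€140.30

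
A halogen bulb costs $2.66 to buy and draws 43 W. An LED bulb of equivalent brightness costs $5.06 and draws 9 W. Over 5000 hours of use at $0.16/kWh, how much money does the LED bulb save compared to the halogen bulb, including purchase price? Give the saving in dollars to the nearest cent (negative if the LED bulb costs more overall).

halogen bulb: $2.66 + (43/1000) kW × 5000 h × $0.16 = $2.66 + $34.4 = $37.06
LED bulb: $5.06 + (9/1000) kW × 5000 h × $0.16 = $5.06 + $7.2 = $12.26
Saving = $37.06 − $12.26 = $24.8

$24.80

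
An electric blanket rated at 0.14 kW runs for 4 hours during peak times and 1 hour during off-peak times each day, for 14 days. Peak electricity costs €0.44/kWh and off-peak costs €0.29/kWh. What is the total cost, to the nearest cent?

€4.02

Peak energy = 0.14 kW × 4 h × 14 = 7.84 kWh
Off-peak energy = 0.14 kW × 1 h × 14 = 1.96 kWh
Cost = 7.84 × €0.44 + 1.96 × €0.29 = €3.4496 + €0.5684 = €4.02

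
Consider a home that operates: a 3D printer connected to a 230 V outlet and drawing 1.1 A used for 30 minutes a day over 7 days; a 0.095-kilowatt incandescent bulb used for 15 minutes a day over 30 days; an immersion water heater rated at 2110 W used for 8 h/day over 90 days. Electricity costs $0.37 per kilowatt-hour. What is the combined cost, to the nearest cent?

$562.70

3D printer: Power = 1.1 A × 230 V = 253 W = 0.253 kW
3D printer: Runtime = 30 min × 7 = 210 min = 3.5 h
3D printer: 0.253 kW × 3.5 h = 0.8855 kWh
incandescent bulb: Runtime = 15 min × 30 = 450 min = 7.5 h
incandescent bulb: 0.095 kW × 7.5 h = 0.7125 kWh
immersion water heater: Runtime = 8 h/day × 90 days = 720 h
immersion water heater: 2.11 kW × 720 h = 1519.2 kWh
Total energy = 1520.798 kWh
Cost = 1520.798 × $0.37 = $562.70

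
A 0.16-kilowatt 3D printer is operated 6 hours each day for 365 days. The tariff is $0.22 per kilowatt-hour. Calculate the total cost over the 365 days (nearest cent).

$77.09

Runtime = 6 h/day × 365 days = 2190 h
Energy = 0.16 kW × 2190 h = 350.4 kWh
Cost = 350.4 kWh × $0.22/kWh = $77.09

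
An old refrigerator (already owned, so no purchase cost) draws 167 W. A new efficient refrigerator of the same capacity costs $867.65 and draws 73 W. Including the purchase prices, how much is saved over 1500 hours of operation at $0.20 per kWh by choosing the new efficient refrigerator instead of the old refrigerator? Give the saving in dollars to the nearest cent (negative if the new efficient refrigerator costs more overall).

-$839.45

old refrigerator: $0.00 + (167/1000) kW × 1500 h × $0.20 = $0.00 + $50.1 = $50.1
new efficient refrigerator: $867.65 + (73/1000) kW × 1500 h × $0.20 = $867.65 + $21.9 = $889.55
Saving = $50.1 − $889.55 = −$839.45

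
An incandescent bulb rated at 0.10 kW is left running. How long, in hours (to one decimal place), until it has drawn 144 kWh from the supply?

Hours = 144 kWh ÷ 0.1 kW = 1440.0 h

1440.0 h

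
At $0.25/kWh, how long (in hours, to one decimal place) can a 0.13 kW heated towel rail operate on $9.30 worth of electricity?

Energy available = $9.30 ÷ $0.25/kWh = 37.2 kWh
Hours = 37.2 kWh ÷ 0.13 kW = 286.2 h

286.2 h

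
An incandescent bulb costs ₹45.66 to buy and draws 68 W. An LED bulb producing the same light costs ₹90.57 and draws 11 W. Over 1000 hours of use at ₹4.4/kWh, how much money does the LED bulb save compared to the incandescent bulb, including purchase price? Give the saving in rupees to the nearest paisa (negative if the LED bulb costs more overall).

incandescent bulb: ₹45.66 + (68/1000) kW × 1000 h × ₹4.4 = ₹45.66 + ₹299.2 = ₹344.86
LED bulb: ₹90.57 + (11/1000) kW × 1000 h × ₹4.4 = ₹90.57 + ₹48.4 = ₹138.97
Saving = ₹344.86 − ₹138.97 = ₹205.89

₹205.89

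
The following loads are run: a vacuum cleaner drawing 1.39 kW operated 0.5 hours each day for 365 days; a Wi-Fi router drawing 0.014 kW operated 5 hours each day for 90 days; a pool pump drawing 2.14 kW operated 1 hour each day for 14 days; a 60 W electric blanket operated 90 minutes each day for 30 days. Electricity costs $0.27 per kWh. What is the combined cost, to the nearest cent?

$79.01

vacuum cleaner: Runtime = 0.5 h/day × 365 days = 182.5 h
vacuum cleaner: 1.39 kW × 182.5 h = 253.675 kWh
Wi-Fi router: Runtime = 5 h/day × 90 days = 450 h
Wi-Fi router: 0.014 kW × 450 h = 6.3 kWh
pool pump: Runtime = 1 h/day × 14 days = 14 h
pool pump: 2.14 kW × 14 h = 29.96 kWh
electric blanket: Runtime = 90 min × 30 = 2700 min = 45 h
electric blanket: 0.06 kW × 45 h = 2.7 kWh
Total energy = 292.635 kWh
Cost = 292.635 × $0.27 = $79.01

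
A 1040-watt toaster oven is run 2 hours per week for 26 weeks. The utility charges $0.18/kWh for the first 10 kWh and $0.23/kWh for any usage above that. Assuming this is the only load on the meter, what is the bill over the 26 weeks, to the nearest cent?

Runtime = 2 h/week × 26 weeks = 52 h
Energy = 1.04 kW × 52 h = 54.08 kWh
Tier 1 (0–10 kWh): 10 × $0.18 = $1.8
Above 10 kWh: 44.08 × $0.23 = $10.1384
Bill = $11.94

$11.94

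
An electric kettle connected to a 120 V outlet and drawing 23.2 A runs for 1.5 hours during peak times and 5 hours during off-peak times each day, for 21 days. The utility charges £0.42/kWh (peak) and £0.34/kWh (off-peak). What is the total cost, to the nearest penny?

£136.22

Power = 23.2 A × 120 V = 2784 W = 2.784 kW
Peak energy = 2.784 kW × 1.5 h × 21 = 87.696 kWh
Off-peak energy = 2.784 kW × 5 h × 21 = 292.32 kWh
Cost = 87.696 × £0.42 + 292.32 × £0.34 = £36.83232 + £99.3888 = £136.22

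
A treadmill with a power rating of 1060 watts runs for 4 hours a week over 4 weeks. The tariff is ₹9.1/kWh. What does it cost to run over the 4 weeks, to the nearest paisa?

Runtime = 4 h/week × 4 weeks = 16 h
Energy = 1.06 kW × 16 h = 16.96 kWh
Cost = 16.96 kWh × ₹9.1/kWh = ₹154.34

₹154.34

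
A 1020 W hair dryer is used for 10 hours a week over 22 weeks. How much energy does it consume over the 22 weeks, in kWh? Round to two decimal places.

224.40 kWh

Runtime = 10 h/week × 22 weeks = 220 h
Energy = 1.02 kW × 220 h = 224.4 kWh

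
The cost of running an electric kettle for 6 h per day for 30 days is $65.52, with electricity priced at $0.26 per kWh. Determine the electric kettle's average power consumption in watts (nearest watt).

1400 W

Energy = $65.52 ÷ $0.26/kWh = 252 kWh
Runtime = 6 h/day × 30 days = 180 h
Power = 252 kWh ÷ 180 h = 1.4 kW = 1400 W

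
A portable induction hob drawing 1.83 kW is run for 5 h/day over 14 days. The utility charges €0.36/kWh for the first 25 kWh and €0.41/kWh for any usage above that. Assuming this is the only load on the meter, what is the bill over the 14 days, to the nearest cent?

€51.27

Runtime = 5 h/day × 14 days = 70 h
Energy = 1.83 kW × 70 h = 128.1 kWh
Tier 1 (0–25 kWh): 25 × €0.36 = €9
Above 25 kWh: 103.1 × €0.41 = €42.271
Bill = €51.27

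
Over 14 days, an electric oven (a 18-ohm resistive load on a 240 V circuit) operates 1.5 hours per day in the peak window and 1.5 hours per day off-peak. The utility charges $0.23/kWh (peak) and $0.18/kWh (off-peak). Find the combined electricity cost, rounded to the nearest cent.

Power = V²/R = 240²/18 = 3200 W = 3.2 kW
Peak energy = 3.2 kW × 1.5 h × 14 = 67.2 kWh
Off-peak energy = 3.2 kW × 1.5 h × 14 = 67.2 kWh
Cost = 67.2 × $0.23 + 67.2 × $0.18 = $15.456 + $12.096 = $27.55

$27.55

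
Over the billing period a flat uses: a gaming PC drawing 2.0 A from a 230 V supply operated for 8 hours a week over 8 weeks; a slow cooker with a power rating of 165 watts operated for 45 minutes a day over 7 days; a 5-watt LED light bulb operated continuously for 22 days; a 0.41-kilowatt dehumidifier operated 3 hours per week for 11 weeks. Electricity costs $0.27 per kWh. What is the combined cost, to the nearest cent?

gaming PC: Power = 2.0 A × 230 V = 460 W = 0.46 kW
gaming PC: Runtime = 8 h/week × 8 weeks = 64 h
gaming PC: 0.46 kW × 64 h = 29.44 kWh
slow cooker: Runtime = 45 min × 7 = 315 min = 5.25 h
slow cooker: 0.165 kW × 5.25 h = 0.86625 kWh
LED light bulb: Runtime = 24 h × 22 = 528 h
LED light bulb: 0.005 kW × 528 h = 2.64 kWh
dehumidifier: Runtime = 3 h/week × 11 weeks = 33 h
dehumidifier: 0.41 kW × 33 h = 13.53 kWh
Total energy = 46.47625 kWh
Cost = 46.47625 × $0.27 = $12.55

$12.55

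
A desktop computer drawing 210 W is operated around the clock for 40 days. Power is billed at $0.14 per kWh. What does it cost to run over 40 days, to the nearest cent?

$28.22

Runtime = 24 h × 40 = 960 h
Energy = 0.21 kW × 960 h = 201.6 kWh
Cost = 201.6 kWh × $0.14/kWh = $28.22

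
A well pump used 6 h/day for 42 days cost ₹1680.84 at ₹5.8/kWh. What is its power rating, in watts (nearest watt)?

Energy = ₹1680.84 ÷ ₹5.8/kWh = 289.8 kWh
Runtime = 6 h/day × 42 days = 252 h
Power = 289.8 kWh ÷ 252 h = 1.15 kW = 1150 W

1150 W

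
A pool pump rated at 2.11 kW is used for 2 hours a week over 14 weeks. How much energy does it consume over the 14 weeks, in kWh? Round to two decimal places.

59.08 kWh

Runtime = 2 h/week × 14 weeks = 28 h
Energy = 2.11 kW × 28 h = 59.08 kWh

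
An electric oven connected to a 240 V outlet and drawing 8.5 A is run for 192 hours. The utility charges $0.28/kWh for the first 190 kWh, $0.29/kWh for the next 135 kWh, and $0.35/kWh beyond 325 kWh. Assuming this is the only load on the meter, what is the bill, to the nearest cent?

$115.69

Power = 8.5 A × 240 V = 2040 W = 2.04 kW
Energy = 2.04 kW × 192 h = 391.68 kWh
Tier 1 (0–190 kWh): 190 × $0.28 = $53.2
Tier 2 (190–325 kWh): 135 × $0.29 = $39.15
Above 325 kWh: 66.68 × $0.35 = $23.338
Bill = $115.69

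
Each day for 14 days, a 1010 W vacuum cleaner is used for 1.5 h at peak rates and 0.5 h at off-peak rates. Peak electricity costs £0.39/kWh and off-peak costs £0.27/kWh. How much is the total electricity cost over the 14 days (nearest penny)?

£10.18

Peak energy = 1.01 kW × 1.5 h × 14 = 21.21 kWh
Off-peak energy = 1.01 kW × 0.5 h × 14 = 7.07 kWh
Cost = 21.21 × £0.39 + 7.07 × £0.27 = £8.2719 + £1.9089 = £10.18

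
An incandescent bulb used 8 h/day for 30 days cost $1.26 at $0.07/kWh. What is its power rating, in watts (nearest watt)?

75 W

Energy = $1.26 ÷ $0.07/kWh = 18 kWh
Runtime = 8 h/day × 30 days = 240 h
Power = 18 kWh ÷ 240 h = 0.075 kW = 75 W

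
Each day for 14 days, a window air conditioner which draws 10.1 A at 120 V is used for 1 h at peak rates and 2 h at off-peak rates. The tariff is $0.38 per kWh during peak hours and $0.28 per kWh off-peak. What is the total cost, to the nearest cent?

$15.95

Power = 10.1 A × 120 V = 1212 W = 1.212 kW
Peak energy = 1.212 kW × 1 h × 14 = 16.968 kWh
Off-peak energy = 1.212 kW × 2 h × 14 = 33.936 kWh
Cost = 16.968 × $0.38 + 33.936 × $0.28 = $6.44784 + $9.50208 = $15.95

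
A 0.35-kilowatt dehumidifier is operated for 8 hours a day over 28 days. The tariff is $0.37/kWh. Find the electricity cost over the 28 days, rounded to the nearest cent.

Runtime = 8 h/day × 28 days = 224 h
Energy = 0.35 kW × 224 h = 78.4 kWh
Cost = 78.4 kWh × $0.37/kWh = $29.01

$29.01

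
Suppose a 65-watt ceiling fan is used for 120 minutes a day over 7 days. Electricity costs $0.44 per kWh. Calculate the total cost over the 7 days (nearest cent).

$0.40

Runtime = 120 min × 7 = 840 min = 14 h
Energy = 0.065 kW × 14 h = 0.91 kWh
Cost = 0.91 kWh × $0.44/kWh = $0.40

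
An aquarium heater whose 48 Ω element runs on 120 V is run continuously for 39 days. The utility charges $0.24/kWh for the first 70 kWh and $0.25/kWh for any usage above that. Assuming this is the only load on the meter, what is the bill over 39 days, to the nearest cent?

$69.50

Power = V²/R = 120²/48 = 300 W = 0.3 kW
Runtime = 24 h × 39 = 936 h
Energy = 0.3 kW × 936 h = 280.8 kWh
Tier 1 (0–70 kWh): 70 × $0.24 = $16.8
Above 70 kWh: 210.8 × $0.25 = $52.7
Bill = $69.50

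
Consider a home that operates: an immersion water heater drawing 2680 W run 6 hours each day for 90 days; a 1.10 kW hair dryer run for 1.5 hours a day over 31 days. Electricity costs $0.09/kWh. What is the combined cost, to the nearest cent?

immersion water heater: Runtime = 6 h/day × 90 days = 540 h
immersion water heater: 2.68 kW × 540 h = 1447.2 kWh
hair dryer: Runtime = 1.5 h/day × 31 days = 46.5 h
hair dryer: 1.1 kW × 46.5 h = 51.15 kWh
Total energy = 1498.35 kWh
Cost = 1498.35 × $0.09 = $134.85

$134.85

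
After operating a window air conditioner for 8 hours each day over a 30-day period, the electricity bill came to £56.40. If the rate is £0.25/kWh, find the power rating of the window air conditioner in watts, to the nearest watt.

940 W

Energy = £56.40 ÷ £0.25/kWh = 225.6 kWh
Runtime = 8 h/day × 30 days = 240 h
Power = 225.6 kWh ÷ 240 h = 0.94 kW = 940 W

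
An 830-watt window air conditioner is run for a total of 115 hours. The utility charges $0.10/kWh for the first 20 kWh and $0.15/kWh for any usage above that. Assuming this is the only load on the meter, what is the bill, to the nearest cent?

$13.32

Energy = 0.83 kW × 115 h = 95.45 kWh
Tier 1 (0–20 kWh): 20 × $0.10 = $2
Above 20 kWh: 75.45 × $0.15 = $11.3175
Bill = $13.32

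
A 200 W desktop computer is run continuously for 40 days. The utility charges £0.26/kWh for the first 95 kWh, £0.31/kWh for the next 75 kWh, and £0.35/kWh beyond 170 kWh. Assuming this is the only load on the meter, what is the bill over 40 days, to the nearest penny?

£55.65

Runtime = 24 h × 40 = 960 h
Energy = 0.2 kW × 960 h = 192 kWh
Tier 1 (0–95 kWh): 95 × £0.26 = £24.7
Tier 2 (95–170 kWh): 75 × £0.31 = £23.25
Above 170 kWh: 22 × £0.35 = £7.7
Bill = £55.65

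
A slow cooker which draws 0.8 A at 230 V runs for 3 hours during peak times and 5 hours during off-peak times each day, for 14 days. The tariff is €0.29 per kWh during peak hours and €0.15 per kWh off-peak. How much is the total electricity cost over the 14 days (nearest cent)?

Power = 0.8 A × 230 V = 184 W = 0.184 kW
Peak energy = 0.184 kW × 3 h × 14 = 7.728 kWh
Off-peak energy = 0.184 kW × 5 h × 14 = 12.88 kWh
Cost = 7.728 × €0.29 + 12.88 × €0.15 = €2.24112 + €1.932 = €4.17

€4.17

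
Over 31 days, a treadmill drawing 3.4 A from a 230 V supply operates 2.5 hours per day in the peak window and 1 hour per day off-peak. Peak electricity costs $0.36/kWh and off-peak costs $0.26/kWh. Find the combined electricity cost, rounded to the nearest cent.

$28.12

Power = 3.4 A × 230 V = 782 W = 0.782 kW
Peak energy = 0.782 kW × 2.5 h × 31 = 60.605 kWh
Off-peak energy = 0.782 kW × 1 h × 31 = 24.242 kWh
Cost = 60.605 × $0.36 + 24.242 × $0.26 = $21.8178 + $6.30292 = $28.12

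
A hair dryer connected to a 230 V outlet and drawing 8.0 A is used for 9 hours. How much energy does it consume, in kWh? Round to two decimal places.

Power = 8.0 A × 230 V = 1840 W = 1.84 kW
Energy = 1.84 kW × 9 h = 16.56 kWh

16.56 kWh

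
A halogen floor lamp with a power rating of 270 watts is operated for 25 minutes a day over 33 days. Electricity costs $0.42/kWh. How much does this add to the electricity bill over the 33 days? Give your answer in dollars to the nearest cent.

$1.56

Runtime = 25 min × 33 = 825 min = 13.75 h
Energy = 0.27 kW × 13.75 h = 3.7125 kWh
Cost = 3.7125 kWh × $0.42/kWh = $1.56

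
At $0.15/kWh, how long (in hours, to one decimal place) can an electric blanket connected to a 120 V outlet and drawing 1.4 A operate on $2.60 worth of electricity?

Power = 1.4 A × 120 V = 168 W = 0.168 kW
Energy available = $2.60 ÷ $0.15/kWh = 17.3333 kWh
Hours = 17.3333 kWh ÷ 0.168 kW = 103.2 h

103.2 h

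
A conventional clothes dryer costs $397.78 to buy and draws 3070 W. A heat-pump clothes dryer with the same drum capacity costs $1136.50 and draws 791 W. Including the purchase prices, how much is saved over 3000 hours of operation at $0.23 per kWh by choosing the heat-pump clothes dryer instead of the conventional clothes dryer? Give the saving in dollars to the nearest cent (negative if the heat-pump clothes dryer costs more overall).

conventional clothes dryer: $397.78 + (3070/1000) kW × 3000 h × $0.23 = $397.78 + $2118.3 = $2516.08
heat-pump clothes dryer: $1136.50 + (791/1000) kW × 3000 h × $0.23 = $1136.50 + $545.79 = $1682.29
Saving = $2516.08 − $1682.29 = $833.79

$833.79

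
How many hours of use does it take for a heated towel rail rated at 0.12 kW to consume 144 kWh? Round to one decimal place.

1200.0 h

Hours = 144 kWh ÷ 0.12 kW = 1200.0 h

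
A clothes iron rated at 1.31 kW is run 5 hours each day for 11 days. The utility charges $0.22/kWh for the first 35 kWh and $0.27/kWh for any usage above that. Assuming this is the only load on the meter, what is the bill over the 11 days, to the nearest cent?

Runtime = 5 h/day × 11 days = 55 h
Energy = 1.31 kW × 55 h = 72.05 kWh
Tier 1 (0–35 kWh): 35 × $0.22 = $7.7
Above 35 kWh: 37.05 × $0.27 = $10.0035
Bill = $17.70

$17.70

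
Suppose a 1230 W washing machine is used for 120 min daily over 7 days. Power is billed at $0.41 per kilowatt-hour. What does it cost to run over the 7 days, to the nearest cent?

Runtime = 120 min × 7 = 840 min = 14 h
Energy = 1.23 kW × 14 h = 17.22 kWh
Cost = 17.22 kWh × $0.41/kWh = $7.06

$7.06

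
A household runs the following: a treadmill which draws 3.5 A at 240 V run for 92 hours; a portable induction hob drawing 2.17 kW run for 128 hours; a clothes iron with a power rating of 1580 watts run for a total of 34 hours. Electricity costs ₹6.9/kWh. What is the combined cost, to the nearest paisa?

treadmill: Power = 3.5 A × 240 V = 840 W = 0.84 kW
treadmill: 0.84 kW × 92 h = 77.28 kWh
portable induction hob: 2.17 kW × 128 h = 277.76 kWh
clothes iron: 1.58 kW × 34 h = 53.72 kWh
Total energy = 408.76 kWh
Cost = 408.76 × ₹6.9 = ₹2820.44

₹2820.44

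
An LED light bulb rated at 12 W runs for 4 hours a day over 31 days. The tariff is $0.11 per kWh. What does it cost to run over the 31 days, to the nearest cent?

Runtime = 4 h/day × 31 days = 124 h
Energy = 0.012 kW × 124 h = 1.488 kWh
Cost = 1.488 kWh × $0.11/kWh = $0.16

$0.16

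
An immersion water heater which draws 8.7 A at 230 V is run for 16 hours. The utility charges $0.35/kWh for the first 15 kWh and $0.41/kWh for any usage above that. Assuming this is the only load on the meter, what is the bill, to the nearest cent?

$12.23

Power = 8.7 A × 230 V = 2001 W = 2.001 kW
Energy = 2.001 kW × 16 h = 32.016 kWh
Tier 1 (0–15 kWh): 15 × $0.35 = $5.25
Above 15 kWh: 17.016 × $0.41 = $6.97656
Bill = $12.23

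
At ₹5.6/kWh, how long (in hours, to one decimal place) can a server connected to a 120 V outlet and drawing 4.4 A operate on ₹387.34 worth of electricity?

131.0 h

Power = 4.4 A × 120 V = 528 W = 0.528 kW
Energy available = ₹387.34 ÷ ₹5.6/kWh = 69.1679 kWh
Hours = 69.1679 kWh ÷ 0.528 kW = 131.0 h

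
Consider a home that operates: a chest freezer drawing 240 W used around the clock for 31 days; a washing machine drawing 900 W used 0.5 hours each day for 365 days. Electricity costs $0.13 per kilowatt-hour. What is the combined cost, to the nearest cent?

chest freezer: Runtime = 24 h × 31 = 744 h
chest freezer: 0.24 kW × 744 h = 178.56 kWh
washing machine: Runtime = 0.5 h/day × 365 days = 182.5 h
washing machine: 0.9 kW × 182.5 h = 164.25 kWh
Total energy = 342.81 kWh
Cost = 342.81 × $0.13 = $44.57

$44.57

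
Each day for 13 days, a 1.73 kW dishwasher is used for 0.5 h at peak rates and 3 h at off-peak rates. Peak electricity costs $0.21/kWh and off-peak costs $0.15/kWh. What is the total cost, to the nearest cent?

$12.48

Peak energy = 1.73 kW × 0.5 h × 13 = 11.245 kWh
Off-peak energy = 1.73 kW × 3 h × 13 = 67.47 kWh
Cost = 11.245 × $0.21 + 67.47 × $0.15 = $2.36145 + $10.1205 = $12.48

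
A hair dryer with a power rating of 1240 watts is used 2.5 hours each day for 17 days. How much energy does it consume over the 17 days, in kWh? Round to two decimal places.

52.70 kWh

Runtime = 2.5 h/day × 17 days = 42.5 h
Energy = 1.24 kW × 42.5 h = 52.7 kWh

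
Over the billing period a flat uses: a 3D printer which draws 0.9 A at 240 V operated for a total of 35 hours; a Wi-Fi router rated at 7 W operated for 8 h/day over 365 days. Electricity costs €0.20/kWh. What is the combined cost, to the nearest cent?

3D printer: Power = 0.9 A × 240 V = 216 W = 0.216 kW
3D printer: 0.216 kW × 35 h = 7.56 kWh
Wi-Fi router: Runtime = 8 h/day × 365 days = 2920 h
Wi-Fi router: 0.007 kW × 2920 h = 20.44 kWh
Total energy = 28 kWh
Cost = 28 × €0.20 = €5.60

€5.60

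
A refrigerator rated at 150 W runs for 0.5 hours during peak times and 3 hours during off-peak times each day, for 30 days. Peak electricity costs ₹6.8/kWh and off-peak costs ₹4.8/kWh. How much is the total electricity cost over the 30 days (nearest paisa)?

₹80.10

Peak energy = 0.15 kW × 0.5 h × 30 = 2.25 kWh
Off-peak energy = 0.15 kW × 3 h × 30 = 13.5 kWh
Cost = 2.25 × ₹6.8 + 13.5 × ₹4.8 = ₹15.3 + ₹64.8 = ₹80.10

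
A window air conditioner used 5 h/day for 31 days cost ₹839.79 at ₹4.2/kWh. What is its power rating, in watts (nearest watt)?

1290 W

Energy = ₹839.79 ÷ ₹4.2/kWh = 199.95 kWh
Runtime = 5 h/day × 31 days = 155 h
Power = 199.95 kWh ÷ 155 h = 1.29 kW = 1290 W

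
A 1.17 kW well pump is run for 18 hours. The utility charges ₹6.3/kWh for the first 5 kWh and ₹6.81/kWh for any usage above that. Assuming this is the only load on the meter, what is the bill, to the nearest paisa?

Energy = 1.17 kW × 18 h = 21.06 kWh
Tier 1 (0–5 kWh): 5 × ₹6.3 = ₹31.5
Above 5 kWh: 16.06 × ₹6.81 = ₹109.3686
Bill = ₹140.87

₹140.87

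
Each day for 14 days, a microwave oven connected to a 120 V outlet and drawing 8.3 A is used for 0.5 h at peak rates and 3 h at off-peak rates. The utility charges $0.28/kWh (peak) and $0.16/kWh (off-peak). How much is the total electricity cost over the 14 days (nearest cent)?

$8.65

Power = 8.3 A × 120 V = 996 W = 0.996 kW
Peak energy = 0.996 kW × 0.5 h × 14 = 6.972 kWh
Off-peak energy = 0.996 kW × 3 h × 14 = 41.832 kWh
Cost = 6.972 × $0.28 + 41.832 × $0.16 = $1.95216 + $6.69312 = $8.65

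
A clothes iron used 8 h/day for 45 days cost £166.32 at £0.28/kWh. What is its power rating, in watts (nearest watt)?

1650 W

Energy = £166.32 ÷ £0.28/kWh = 594 kWh
Runtime = 8 h/day × 45 days = 360 h
Power = 594 kWh ÷ 360 h = 1.65 kW = 1650 W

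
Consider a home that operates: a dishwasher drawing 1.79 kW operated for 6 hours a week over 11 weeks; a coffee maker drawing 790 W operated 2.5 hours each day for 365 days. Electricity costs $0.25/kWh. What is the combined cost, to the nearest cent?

dishwasher: Runtime = 6 h/week × 11 weeks = 66 h
dishwasher: 1.79 kW × 66 h = 118.14 kWh
coffee maker: Runtime = 2.5 h/day × 365 days = 912.5 h
coffee maker: 0.79 kW × 912.5 h = 720.875 kWh
Total energy = 839.015 kWh
Cost = 839.015 × $0.25 = $209.75

$209.75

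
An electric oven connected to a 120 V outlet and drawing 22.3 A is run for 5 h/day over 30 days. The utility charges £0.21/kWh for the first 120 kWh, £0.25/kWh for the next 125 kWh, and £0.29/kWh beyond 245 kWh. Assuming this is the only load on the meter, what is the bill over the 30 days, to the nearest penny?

Power = 22.3 A × 120 V = 2676 W = 2.676 kW
Runtime = 5 h/day × 30 days = 150 h
Energy = 2.676 kW × 150 h = 401.4 kWh
Tier 1 (0–120 kWh): 120 × £0.21 = £25.2
Tier 2 (120–245 kWh): 125 × £0.25 = £31.25
Above 245 kWh: 156.4 × £0.29 = £45.356
Bill = £101.81

£101.81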